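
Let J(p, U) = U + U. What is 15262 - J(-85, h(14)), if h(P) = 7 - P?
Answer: 15276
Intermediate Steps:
J(p, U) = 2*U
15262 - J(-85, h(14)) = 15262 - 2*(7 - 1*14) = 15262 - 2*(7 - 14) = 15262 - 2*(-7) = 15262 - 1*(-14) = 15262 + 14 = 15276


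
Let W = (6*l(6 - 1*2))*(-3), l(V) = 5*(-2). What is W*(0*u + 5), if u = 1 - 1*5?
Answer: 900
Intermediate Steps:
l(V) = -10
u = -4 (u = 1 - 5 = -4)
W = 180 (W = (6*(-10))*(-3) = -60*(-3) = 180)
W*(0*u + 5) = 180*(0*(-4) + 5) = 180*(0 + 5) = 180*5 = 900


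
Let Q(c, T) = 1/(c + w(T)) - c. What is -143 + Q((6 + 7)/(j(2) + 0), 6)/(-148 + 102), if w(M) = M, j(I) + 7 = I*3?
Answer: -23068/161 ≈ -143.28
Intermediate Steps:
j(I) = -7 + 3*I (j(I) = -7 + I*3 = -7 + 3*I)
Q(c, T) = 1/(T + c) - c (Q(c, T) = 1/(c + T) - c = 1/(T + c) - c)
-143 + Q((6 + 7)/(j(2) + 0), 6)/(-148 + 102) = -143 + ((1 - ((6 + 7)/((-7 + 3*2) + 0))² - 1*6*(6 + 7)/((-7 + 3*2) + 0))/(6 + (6 + 7)/((-7 + 3*2) + 0)))/(-148 + 102) = -143 + ((1 - (13/((-7 + 6) + 0))² - 1*6*13/((-7 + 6) + 0))/(6 + 13/((-7 + 6) + 0)))/(-46) = -143 - (1 - (13/(-1 + 0))² - 1*6*13/(-1 + 0))/(46*(6 + 13/(-1 + 0))) = -143 - (1 - (13/(-1))² - 1*6*13/(-1))/(46*(6 + 13/(-1))) = -143 - (1 - (13*(-1))² - 1*6*13*(-1))/(46*(6 + 13*(-1))) = -143 - (1 - 1*(-13)² - 1*6*(-13))/(46*(6 - 13)) = -143 - (1 - 1*169 + 78)/(46*(-7)) = -143 - (-1)*(1 - 169 + 78)/322 = -143 - (-1)*(-90)/322 = -143 - 1/46*90/7 = -143 - 45/161 = -23068/161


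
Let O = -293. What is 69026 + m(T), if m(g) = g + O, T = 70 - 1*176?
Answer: 68627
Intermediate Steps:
T = -106 (T = 70 - 176 = -106)
m(g) = -293 + g (m(g) = g - 293 = -293 + g)
69026 + m(T) = 69026 + (-293 - 106) = 69026 - 399 = 68627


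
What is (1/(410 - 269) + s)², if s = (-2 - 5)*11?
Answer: 117852736/19881 ≈ 5927.9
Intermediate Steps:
s = -77 (s = -7*11 = -77)
(1/(410 - 269) + s)² = (1/(410 - 269) - 77)² = (1/141 - 77)² = (-10856/141)² = 117852736/19881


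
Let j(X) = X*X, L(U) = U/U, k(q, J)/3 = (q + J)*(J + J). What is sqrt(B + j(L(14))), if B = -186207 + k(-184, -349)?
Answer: 2*sqrt(232474) ≈ 964.31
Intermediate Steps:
k(q, J) = 6*J*(J + q) (k(q, J) = 3*((q + J)*(J + J)) = 3*((J + q)*(2*J)) = 3*(2*J*(J + q)) = 6*J*(J + q))
L(U) = 1
j(X) = X**2
B = 929895 (B = -186207 + 6*(-349)*(-349 - 184) = -186207 + 6*(-349)*(-533) = -186207 + 1116102 = 929895)
sqrt(B + j(L(14))) = sqrt(929895 + 1**2) = sqrt(929895 + 1) = sqrt(929896) = 2*sqrt(232474)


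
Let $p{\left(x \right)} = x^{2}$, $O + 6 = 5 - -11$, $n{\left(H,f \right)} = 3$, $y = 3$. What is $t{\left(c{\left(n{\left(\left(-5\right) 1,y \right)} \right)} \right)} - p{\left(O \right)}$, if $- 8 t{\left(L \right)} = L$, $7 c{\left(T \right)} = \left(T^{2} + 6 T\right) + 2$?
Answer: $- \frac{5629}{56} \approx -100.52$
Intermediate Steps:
$c{\left(T \right)} = \frac{2}{7} + \frac{T^{2}}{7} + \frac{6 T}{7}$ ($c{\left(T \right)} = \frac{\left(T^{2} + 6 T\right) + 2}{7} = \frac{2 + T^{2} + 6 T}{7} = \frac{2}{7} + \frac{T^{2}}{7} + \frac{6 T}{7}$)
$t{\left(L \right)} = - \frac{L}{8}$
$O = 10$ ($O = -6 + \left(5 - -11\right) = -6 + \left(5 + 11\right) = -6 + 16 = 10$)
$t{\left(c{\left(n{\left(\left(-5\right) 1,y \right)} \right)} \right)} - p{\left(O \right)} = - \frac{\frac{2}{7} + \frac{3^{2}}{7} + \frac{6}{7} \cdot 3}{8} - 10^{2} = - \frac{\frac{2}{7} + \frac{1}{7} \cdot 9 + \frac{18}{7}}{8} - 100 = - \frac{\frac{2}{7} + \frac{9}{7} + \frac{18}{7}}{8} - 100 = \left(- \frac{1}{8}\right) \frac{29}{7} - 100 = - \frac{29}{56} - 100 = - \frac{5629}{56}$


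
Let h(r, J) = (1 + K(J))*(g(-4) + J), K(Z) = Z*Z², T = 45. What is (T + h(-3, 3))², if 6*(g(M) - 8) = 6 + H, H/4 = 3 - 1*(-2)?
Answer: 2024929/9 ≈ 2.2499e+5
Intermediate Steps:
H = 20 (H = 4*(3 - 1*(-2)) = 4*(3 + 2) = 4*5 = 20)
K(Z) = Z³
g(M) = 37/3 (g(M) = 8 + (6 + 20)/6 = 8 + (⅙)*26 = 8 + 13/3 = 37/3)
h(r, J) = (1 + J³)*(37/3 + J)
(T + h(-3, 3))² = (45 + (37/3 + 3 + 3⁴ + (37/3)*3³))² = (45 + (37/3 + 3 + 81 + (37/3)*27))² = (45 + (37/3 + 3 + 81 + 333))² = (45 + 1288/3)² = (1423/3)² = 2024929/9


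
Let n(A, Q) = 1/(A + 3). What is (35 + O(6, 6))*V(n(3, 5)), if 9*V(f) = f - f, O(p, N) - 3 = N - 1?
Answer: 0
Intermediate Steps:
O(p, N) = 2 + N (O(p, N) = 3 + (N - 1) = 3 + (-1 + N) = 2 + N)
n(A, Q) = 1/(3 + A)
V(f) = 0 (V(f) = (f - f)/9 = (⅑)*0 = 0)
(35 + O(6, 6))*V(n(3, 5)) = (35 + (2 + 6))*0 = (35 + 8)*0 = 43*0 = 0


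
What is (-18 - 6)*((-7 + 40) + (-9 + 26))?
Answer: -1200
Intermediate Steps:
(-18 - 6)*((-7 + 40) + (-9 + 26)) = -24*(33 + 17) = -24*50 = -1200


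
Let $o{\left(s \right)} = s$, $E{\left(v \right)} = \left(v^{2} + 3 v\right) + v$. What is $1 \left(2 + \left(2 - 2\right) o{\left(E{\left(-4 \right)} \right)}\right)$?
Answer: $2$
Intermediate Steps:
$E{\left(v \right)} = v^{2} + 4 v$
$1 \left(2 + \left(2 - 2\right) o{\left(E{\left(-4 \right)} \right)}\right) = 1 \left(2 + \left(2 - 2\right) \left(- 4 \left(4 - 4\right)\right)\right) = 1 \left(2 + 0 \left(\left(-4\right) 0\right)\right) = 1 \left(2 + 0 \cdot 0\right) = 1 \left(2 + 0\right) = 1 \cdot 2 = 2$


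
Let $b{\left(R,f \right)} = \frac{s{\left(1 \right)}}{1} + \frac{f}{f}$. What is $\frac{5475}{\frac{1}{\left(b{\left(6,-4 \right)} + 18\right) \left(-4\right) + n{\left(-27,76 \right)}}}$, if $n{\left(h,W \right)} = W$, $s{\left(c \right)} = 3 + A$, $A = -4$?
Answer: $21900$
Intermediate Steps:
$s{\left(c \right)} = -1$ ($s{\left(c \right)} = 3 - 4 = -1$)
$b{\left(R,f \right)} = 0$ ($b{\left(R,f \right)} = - 1^{-1} + \frac{f}{f} = \left(-1\right) 1 + 1 = -1 + 1 = 0$)
$\frac{5475}{\frac{1}{\left(b{\left(6,-4 \right)} + 18\right) \left(-4\right) + n{\left(-27,76 \right)}}} = \frac{5475}{\frac{1}{\left(0 + 18\right) \left(-4\right) + 76}} = \frac{5475}{\frac{1}{18 \left(-4\right) + 76}} = \frac{5475}{\frac{1}{-72 + 76}} = \frac{5475}{\frac{1}{4}} = 5475 \frac{1}{\frac{1}{4}} = 5475 \cdot 4 = 21900$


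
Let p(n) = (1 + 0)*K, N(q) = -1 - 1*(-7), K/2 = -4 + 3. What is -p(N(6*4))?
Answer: 2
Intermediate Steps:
K = -2 (K = 2*(-4 + 3) = 2*(-1) = -2)
N(q) = 6 (N(q) = -1 + 7 = 6)
p(n) = -2 (p(n) = (1 + 0)*(-2) = 1*(-2) = -2)
-p(N(6*4)) = -1*(-2) = 2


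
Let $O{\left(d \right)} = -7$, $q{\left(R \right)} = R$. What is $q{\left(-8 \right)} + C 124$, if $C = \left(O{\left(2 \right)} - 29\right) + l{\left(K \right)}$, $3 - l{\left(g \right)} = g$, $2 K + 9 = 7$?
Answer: $-3976$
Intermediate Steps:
$K = -1$ ($K = - \frac{9}{2} + \frac{1}{2} \cdot 7 = - \frac{9}{2} + \frac{7}{2} = -1$)
$l{\left(g \right)} = 3 - g$
$C = -32$ ($C = \left(-7 - 29\right) + \left(3 - -1\right) = -36 + \left(3 + 1\right) = -36 + 4 = -32$)
$q{\left(-8 \right)} + C 124 = -8 - 3968 = -3976$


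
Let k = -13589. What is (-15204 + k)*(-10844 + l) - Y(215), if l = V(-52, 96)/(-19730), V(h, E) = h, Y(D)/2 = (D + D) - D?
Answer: 3080156705012/9865 ≈ 3.1223e+8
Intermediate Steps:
Y(D) = 2*D (Y(D) = 2*((D + D) - D) = 2*(2*D - D) = 2*D)
l = 26/9865 (l = -52/(-19730) = -52*(-1/19730) = 26/9865 ≈ 0.0026356)
(-15204 + k)*(-10844 + l) - Y(215) = (-15204 - 13589)*(-10844 + 26/9865) - 2*215 = -28793*(-106976034/9865) - 1*430 = 3080160946962/9865 - 430 = 3080156705012/9865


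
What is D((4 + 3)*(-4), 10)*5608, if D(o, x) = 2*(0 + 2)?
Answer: 22432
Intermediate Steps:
D(o, x) = 4 (D(o, x) = 2*2 = 4)
D((4 + 3)*(-4), 10)*5608 = 4*5608 = 22432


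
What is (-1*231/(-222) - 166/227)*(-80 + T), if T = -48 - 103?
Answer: -1200045/16798 ≈ -71.440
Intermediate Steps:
T = -151
(-1*231/(-222) - 166/227)*(-80 + T) = (-1*231/(-222) - 166/227)*(-80 - 151) = (-231*(-1/222) - 166*1/227)*(-231) = (77/74 - 166/227)*(-231) = (5195/16798)*(-231) = -1200045/16798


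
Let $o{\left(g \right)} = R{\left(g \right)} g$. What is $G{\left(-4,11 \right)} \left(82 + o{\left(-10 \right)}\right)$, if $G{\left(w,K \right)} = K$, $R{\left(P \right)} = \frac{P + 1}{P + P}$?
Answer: $\frac{1705}{2} \approx 852.5$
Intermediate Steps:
$R{\left(P \right)} = \frac{1 + P}{2 P}$
$o{\left(g \right)} = \frac{1}{2} + \frac{g}{2}$ ($o{\left(g \right)} = \frac{1 + g}{2 g} g = \frac{1}{2} + \frac{g}{2}$)
$G{\left(-4,11 \right)} \left(82 + o{\left(-10 \right)}\right) = 11 \left(82 + \left(\frac{1}{2} + \frac{1}{2} \left(-10\right)\right)\right) = 11 \left(82 + \left(\frac{1}{2} - 5\right)\right) = 11 \left(82 - \frac{9}{2}\right) = 11 \cdot \frac{155}{2} = \frac{1705}{2}$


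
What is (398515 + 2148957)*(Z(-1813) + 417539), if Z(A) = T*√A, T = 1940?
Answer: 1063668911408 + 34594669760*I*√37 ≈ 1.0637e+12 + 2.1043e+11*I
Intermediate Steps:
Z(A) = 1940*√A
(398515 + 2148957)*(Z(-1813) + 417539) = (398515 + 2148957)*(1940*√(-1813) + 417539) = 2547472*(1940*(7*I*√37) + 417539) = 2547472*(13580*I*√37 + 417539) = 2547472*(417539 + 13580*I*√37) = 1063668911408 + 34594669760*I*√37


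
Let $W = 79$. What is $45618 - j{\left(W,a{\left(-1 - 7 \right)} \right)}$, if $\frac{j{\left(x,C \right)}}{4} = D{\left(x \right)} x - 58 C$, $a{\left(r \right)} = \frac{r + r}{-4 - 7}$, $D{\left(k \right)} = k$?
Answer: $\frac{230906}{11} \approx 20991.0$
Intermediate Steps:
$a{\left(r \right)} = - \frac{2 r}{11}$ ($a{\left(r \right)} = \frac{2 r}{-11} = 2 r \left(- \frac{1}{11}\right) = - \frac{2 r}{11}$)
$j{\left(x,C \right)} = - 232 C + 4 x^{2}$ ($j{\left(x,C \right)} = 4 \left(x x - 58 C\right) = 4 \left(x^{2} - 58 C\right) = - 232 C + 4 x^{2}$)
$45618 - j{\left(W,a{\left(-1 - 7 \right)} \right)} = 45618 - \left(- 232 \left(- \frac{2 \left(-1 - 7\right)}{11}\right) + 4 \cdot 79^{2}\right) = 45618 - \left(- 232 \left(- \frac{2 \left(-1 - 7\right)}{11}\right) + 4 \cdot 6241\right) = 45618 - \left(- 232 \left(\left(- \frac{2}{11}\right) \left(-8\right)\right) + 24964\right) = 45618 - \left(\left(-232\right) \frac{16}{11} + 24964\right) = 45618 - \left(- \frac{3712}{11} + 24964\right) = 45618 - \frac{270892}{11} = \frac{230906}{11}$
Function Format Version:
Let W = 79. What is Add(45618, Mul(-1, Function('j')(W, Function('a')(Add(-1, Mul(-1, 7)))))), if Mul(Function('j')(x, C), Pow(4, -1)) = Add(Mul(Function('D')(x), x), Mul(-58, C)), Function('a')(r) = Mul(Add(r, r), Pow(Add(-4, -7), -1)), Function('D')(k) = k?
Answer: Rational(230906, 11) ≈ 20991.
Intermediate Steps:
Function('a')(r) = Mul(Rational(-2, 11), r) (Function('a')(r) = Mul(Mul(2, r), Pow(-11, -1)) = Mul(Mul(2, r), Rational(-1, 11)) = Mul(Rational(-2, 11), r))
Function('j')(x, C) = Add(Mul(-232, C), Mul(4, Pow(x, 2))) (Function('j')(x, C) = Mul(4, Add(Mul(x, x), Mul(-58, C))) = Mul(4, Add(Pow(x, 2), Mul(-58, C))) = Add(Mul(-232, C), Mul(4, Pow(x, 2))))
Add(45618, Mul(-1, Function('j')(W, Function('a')(Add(-1, Mul(-1, 7)))))) = Add(45618, Mul(-1, Add(Mul(-232, Mul(Rational(-2, 11), Add(-1, Mul(-1, 7)))), Mul(4, Pow(79, 2))))) = Add(45618, Mul(-1, Add(Mul(-232, Mul(Rational(-2, 11), Add(-1, -7))), Mul(4, 6241)))) = Add(45618, Mul(-1, Add(Mul(-232, Mul(Rational(-2, 11), -8)), 24964))) = Add(45618, Mul(-1, Add(Mul(-232, Rational(16, 11)), 24964))) = Add(45618, Mul(-1, Add(Rational(-3712, 11), 24964))) = Add(45618, Mul(-1, Rational(270892, 11))) = Add(45618, Rational(-270892, 11)) = Rational(230906, 11)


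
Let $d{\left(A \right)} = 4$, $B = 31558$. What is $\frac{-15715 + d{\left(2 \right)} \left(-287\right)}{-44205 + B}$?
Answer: $\frac{16863}{12647} \approx 1.3334$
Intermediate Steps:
$\frac{-15715 + d{\left(2 \right)} \left(-287\right)}{-44205 + B} = \frac{-15715 + 4 \left(-287\right)}{-44205 + 31558} = \frac{-15715 - 1148}{-12647} = \left(-16863\right) \left(- \frac{1}{12647}\right) = \frac{16863}{12647}$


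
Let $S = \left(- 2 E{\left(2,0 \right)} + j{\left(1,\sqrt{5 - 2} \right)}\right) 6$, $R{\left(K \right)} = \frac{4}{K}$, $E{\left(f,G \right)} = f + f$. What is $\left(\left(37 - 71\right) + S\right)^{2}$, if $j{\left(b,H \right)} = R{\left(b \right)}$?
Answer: $3364$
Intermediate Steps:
$E{\left(f,G \right)} = 2 f$
$j{\left(b,H \right)} = \frac{4}{b}$
$S = -24$ ($S = \left(- 2 \cdot 2 \cdot 2 + \frac{4}{1}\right) 6 = \left(\left(-2\right) 4 + 4 \cdot 1\right) 6 = \left(-8 + 4\right) 6 = \left(-4\right) 6 = -24$)
$\left(\left(37 - 71\right) + S\right)^{2} = \left(\left(37 - 71\right) - 24\right)^{2} = \left(-34 - 24\right)^{2} = \left(-58\right)^{2} = 3364$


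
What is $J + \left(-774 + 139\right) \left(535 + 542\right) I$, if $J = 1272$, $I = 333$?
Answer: $-227735763$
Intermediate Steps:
$J + \left(-774 + 139\right) \left(535 + 542\right) I = 1272 + \left(-774 + 139\right) \left(535 + 542\right) 333 = 1272 + \left(-635\right) 1077 \cdot 333 = 1272 - 227737035 = -227735763$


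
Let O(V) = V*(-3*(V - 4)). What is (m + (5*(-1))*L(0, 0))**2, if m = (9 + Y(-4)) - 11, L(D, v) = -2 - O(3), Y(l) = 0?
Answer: 2809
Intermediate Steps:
O(V) = V*(12 - 3*V) (O(V) = V*(-3*(-4 + V)) = V*(12 - 3*V))
L(D, v) = -11 (L(D, v) = -2 - 3*3*(4 - 1*3) = -2 - 3*3*(4 - 3) = -2 - 3*3 = -2 - 1*9 = -2 - 9 = -11)
m = -2 (m = (9 + 0) - 11 = 9 - 11 = -2)
(m + (5*(-1))*L(0, 0))**2 = (-2 + (5*(-1))*(-11))**2 = (-2 - 5*(-11))**2 = (-2 + 55)**2 = 53**2 = 2809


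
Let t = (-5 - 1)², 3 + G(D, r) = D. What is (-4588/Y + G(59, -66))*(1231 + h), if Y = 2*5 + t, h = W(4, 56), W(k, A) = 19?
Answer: -1257500/23 ≈ -54674.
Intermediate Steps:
G(D, r) = -3 + D
t = 36 (t = (-6)² = 36)
h = 19
Y = 46 (Y = 2*5 + 36 = 10 + 36 = 46)
(-4588/Y + G(59, -66))*(1231 + h) = (-4588/46 + (-3 + 59))*(1231 + 19) = (-4588*1/46 + 56)*1250 = (-2294/23 + 56)*1250 = -1006/23*1250 = -1257500/23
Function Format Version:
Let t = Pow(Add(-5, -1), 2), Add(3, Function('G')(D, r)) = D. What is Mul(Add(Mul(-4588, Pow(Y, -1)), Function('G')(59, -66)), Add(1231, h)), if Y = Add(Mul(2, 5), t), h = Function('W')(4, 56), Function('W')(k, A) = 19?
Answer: Rational(-1257500, 23) ≈ -54674.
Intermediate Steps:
Function('G')(D, r) = Add(-3, D)
t = 36 (t = Pow(-6, 2) = 36)
h = 19
Y = 46 (Y = Add(Mul(2, 5), 36) = Add(10, 36) = 46)
Mul(Add(Mul(-4588, Pow(Y, -1)), Function('G')(59, -66)), Add(1231, h)) = Mul(Add(Mul(-4588, Pow(46, -1)), Add(-3, 59)), Add(1231, 19)) = Mul(Add(Mul(-4588, Rational(1, 46)), 56), 1250) = Mul(Add(Rational(-2294, 23), 56), 1250) = Mul(Rational(-1006, 23), 1250) = Rational(-1257500, 23)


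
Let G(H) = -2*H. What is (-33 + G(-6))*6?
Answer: -126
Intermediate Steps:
(-33 + G(-6))*6 = (-33 - 2*(-6))*6 = (-33 + 12)*6 = -21*6 = -126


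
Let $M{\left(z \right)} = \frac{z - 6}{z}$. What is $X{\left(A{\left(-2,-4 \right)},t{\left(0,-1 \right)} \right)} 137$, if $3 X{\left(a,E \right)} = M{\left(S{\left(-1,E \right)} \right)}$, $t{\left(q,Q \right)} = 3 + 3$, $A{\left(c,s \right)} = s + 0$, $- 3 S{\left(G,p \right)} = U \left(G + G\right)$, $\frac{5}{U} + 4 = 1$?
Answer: $\frac{4384}{15} \approx 292.27$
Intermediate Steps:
$U = - \frac{5}{3}$ ($U = \frac{5}{-4 + 1} = \frac{5}{-3} = 5 \left(- \frac{1}{3}\right) = - \frac{5}{3} \approx -1.6667$)
$S{\left(G,p \right)} = \frac{10 G}{9}$ ($S{\left(G,p \right)} = - \frac{\left(- \frac{5}{3}\right) \left(G + G\right)}{3} = - \frac{\left(- \frac{5}{3}\right) 2 G}{3} = - \frac{\left(- \frac{10}{3}\right) G}{3} = \frac{10 G}{9}$)
$A{\left(c,s \right)} = s$
$t{\left(q,Q \right)} = 6$
$M{\left(z \right)} = \frac{-6 + z}{z}$ ($M{\left(z \right)} = \frac{z - 6}{z} = \frac{-6 + z}{z}$)
$X{\left(a,E \right)} = \frac{32}{15}$ ($X{\left(a,E \right)} = \frac{\frac{1}{\frac{10}{9} \left(-1\right)} \left(-6 + \frac{10}{9} \left(-1\right)\right)}{3} = \frac{\frac{1}{- \frac{10}{9}} \left(-6 - \frac{10}{9}\right)}{3} = \frac{\left(- \frac{9}{10}\right) \left(- \frac{64}{9}\right)}{3} = \frac{1}{3} \cdot \frac{32}{5} = \frac{32}{15}$)
$X{\left(A{\left(-2,-4 \right)},t{\left(0,-1 \right)} \right)} 137 = \frac{32}{15} \cdot 137 = \frac{4384}{15}$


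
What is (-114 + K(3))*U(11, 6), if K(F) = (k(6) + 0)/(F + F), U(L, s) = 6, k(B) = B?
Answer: -678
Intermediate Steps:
K(F) = 3/F (K(F) = (6 + 0)/(F + F) = 6/((2*F)) = 6*(1/(2*F)) = 3/F)
(-114 + K(3))*U(11, 6) = (-114 + 3/3)*6 = (-114 + 3*(⅓))*6 = (-114 + 1)*6 = -113*6 = -678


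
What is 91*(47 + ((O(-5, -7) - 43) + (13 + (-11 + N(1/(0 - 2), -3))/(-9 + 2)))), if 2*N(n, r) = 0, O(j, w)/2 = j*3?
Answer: -1040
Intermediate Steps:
O(j, w) = 6*j (O(j, w) = 2*(j*3) = 2*(3*j) = 6*j)
N(n, r) = 0 (N(n, r) = (1/2)*0 = 0)
91*(47 + ((O(-5, -7) - 43) + (13 + (-11 + N(1/(0 - 2), -3))/(-9 + 2)))) = 91*(47 + ((6*(-5) - 43) + (13 + (-11 + 0)/(-9 + 2)))) = 91*(47 + ((-30 - 43) + (13 - 11/(-7)))) = 91*(47 + (-73 + (13 - 11*(-1/7)))) = 91*(47 + (-73 + (13 + 11/7))) = 91*(47 + (-73 + 102/7)) = 91*(47 - 409/7) = 91*(-80/7) = -1040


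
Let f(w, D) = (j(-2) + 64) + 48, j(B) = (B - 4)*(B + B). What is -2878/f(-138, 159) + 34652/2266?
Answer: -452219/77044 ≈ -5.8696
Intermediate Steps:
j(B) = 2*B*(-4 + B) (j(B) = (-4 + B)*(2*B) = 2*B*(-4 + B))
f(w, D) = 136 (f(w, D) = (2*(-2)*(-4 - 2) + 64) + 48 = (2*(-2)*(-6) + 64) + 48 = (24 + 64) + 48 = 88 + 48 = 136)
-2878/f(-138, 159) + 34652/2266 = -2878/136 + 34652/2266 = -2878*1/136 + 34652*(1/2266) = -1439/68 + 17326/1133 = -452219/77044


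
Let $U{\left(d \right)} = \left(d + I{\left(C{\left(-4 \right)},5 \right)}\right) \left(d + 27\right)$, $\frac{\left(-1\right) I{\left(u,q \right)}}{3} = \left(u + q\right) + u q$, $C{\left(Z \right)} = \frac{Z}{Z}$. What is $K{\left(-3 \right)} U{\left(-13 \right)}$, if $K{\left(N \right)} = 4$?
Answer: $-2576$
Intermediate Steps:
$C{\left(Z \right)} = 1$
$I{\left(u,q \right)} = - 3 q - 3 u - 3 q u$ ($I{\left(u,q \right)} = - 3 \left(\left(u + q\right) + u q\right) = - 3 \left(\left(q + u\right) + q u\right) = - 3 \left(q + u + q u\right) = - 3 q - 3 u - 3 q u$)
$U{\left(d \right)} = \left(-33 + d\right) \left(27 + d\right)$ ($U{\left(d \right)} = \left(d - \left(18 + 15\right)\right) \left(d + 27\right) = \left(d - 33\right) \left(27 + d\right) = \left(-33 + d\right) \left(27 + d\right)$)
$K{\left(-3 \right)} U{\left(-13 \right)} = 4 \left(-891 + \left(-13\right)^{2} - -78\right) = 4 \left(-891 + 169 + 78\right) = 4 \left(-644\right) = -2576$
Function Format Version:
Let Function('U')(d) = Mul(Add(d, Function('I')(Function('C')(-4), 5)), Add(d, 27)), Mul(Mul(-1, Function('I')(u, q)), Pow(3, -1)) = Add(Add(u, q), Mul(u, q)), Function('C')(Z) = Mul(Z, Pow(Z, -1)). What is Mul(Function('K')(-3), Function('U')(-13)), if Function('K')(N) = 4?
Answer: -2576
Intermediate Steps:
Function('C')(Z) = 1
Function('I')(u, q) = Add(Mul(-3, q), Mul(-3, u), Mul(-3, q, u)) (Function('I')(u, q) = Mul(-3, Add(Add(u, q), Mul(u, q))) = Mul(-3, Add(Add(q, u), Mul(q, u))) = Mul(-3, Add(q, u, Mul(q, u))) = Add(Mul(-3, q), Mul(-3, u), Mul(-3, q, u)))
Function('U')(d) = Mul(Add(-33, d), Add(27, d)) (Function('U')(d) = Mul(Add(d, Add(Mul(-3, 5), Mul(-3, 1), Mul(-3, 5, 1))), Add(d, 27)) = Mul(Add(d, Add(-15, -3, -15)), Add(27, d)) = Mul(Add(d, -33), Add(27, d)) = Mul(Add(-33, d), Add(27, d)))
Mul(Function('K')(-3), Function('U')(-13)) = Mul(4, Add(-891, Pow(-13, 2), Mul(-6, -13))) = Mul(4, Add(-891, 169, 78)) = Mul(4, -644) = -2576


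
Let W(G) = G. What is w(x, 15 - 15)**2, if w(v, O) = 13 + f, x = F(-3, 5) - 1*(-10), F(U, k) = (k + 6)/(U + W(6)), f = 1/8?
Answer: 11025/64 ≈ 172.27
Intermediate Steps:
f = 1/8 ≈ 0.12500
F(U, k) = (6 + k)/(6 + U) (F(U, k) = (k + 6)/(U + 6) = (6 + k)/(6 + U))
x = 41/3 (x = (6 + 5)/(6 - 3) - 1*(-10) = 11/3 + 10 = 41/3 ≈ 13.667)
w(v, O) = 105/8 (w(v, O) = 13 + 1/8 = 105/8)
w(x, 15 - 15)**2 = (105/8)**2 = 11025/64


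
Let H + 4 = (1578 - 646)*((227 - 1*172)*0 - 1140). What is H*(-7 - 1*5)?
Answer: 12749808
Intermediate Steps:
H = -1062484 (H = -4 + (1578 - 646)*((227 - 1*172)*0 - 1140) = -4 + 932*((227 - 172)*0 - 1140) = -4 + 932*(55*0 - 1140) = -4 + 932*(0 - 1140) = -4 + 932*(-1140) = -4 - 1062480 = -1062484)
H*(-7 - 1*5) = -1062484*(-7 - 1*5) = -1062484*(-7 - 5) = -1062484*(-12) = 12749808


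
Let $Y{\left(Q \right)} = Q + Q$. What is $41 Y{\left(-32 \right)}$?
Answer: $-2624$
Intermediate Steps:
$Y{\left(Q \right)} = 2 Q$
$41 Y{\left(-32 \right)} = 41 \cdot 2 \left(-32\right) = 41 \left(-64\right) = -2624$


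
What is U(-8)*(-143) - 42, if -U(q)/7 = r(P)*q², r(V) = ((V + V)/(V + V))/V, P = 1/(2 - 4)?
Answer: -128170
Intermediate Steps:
P = -½ (P = 1/(-2) = -½ ≈ -0.50000)
r(V) = 1/V (r(V) = ((2*V)/((2*V)))/V = ((2*V)*(1/(2*V)))/V = 1/V)
U(q) = 14*q² (U(q) = -7*q²/(-½) = -(-14)*q² = 14*q²)
U(-8)*(-143) - 42 = (14*(-8)²)*(-143) - 42 = (14*64)*(-143) - 42 = 896*(-143) - 42 = -128128 - 42 = -128170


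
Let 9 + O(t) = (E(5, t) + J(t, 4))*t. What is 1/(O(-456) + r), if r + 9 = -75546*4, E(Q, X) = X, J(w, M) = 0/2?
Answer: -1/94266 ≈ -1.0608e-5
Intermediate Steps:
J(w, M) = 0 (J(w, M) = 0*(1/2) = 0)
O(t) = -9 + t**2 (O(t) = -9 + (t + 0)*t = -9 + t*t = -9 + t**2)
r = -302193 (r = -9 - 75546*4 = -9 - 302184 = -302193)
1/(O(-456) + r) = 1/((-9 + (-456)**2) - 302193) = 1/((-9 + 207936) - 302193) = 1/(207927 - 302193) = 1/(-94266) = -1/94266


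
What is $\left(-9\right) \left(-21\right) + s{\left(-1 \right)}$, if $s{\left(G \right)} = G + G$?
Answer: $187$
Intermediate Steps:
$s{\left(G \right)} = 2 G$
$\left(-9\right) \left(-21\right) + s{\left(-1 \right)} = \left(-9\right) \left(-21\right) + 2 \left(-1\right) = 189 - 2 = 187$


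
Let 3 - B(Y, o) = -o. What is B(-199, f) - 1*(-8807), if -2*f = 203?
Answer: 17417/2 ≈ 8708.5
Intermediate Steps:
f = -203/2 (f = -1/2*203 = -203/2 ≈ -101.50)
B(Y, o) = 3 + o (B(Y, o) = 3 - (-1)*o = 3 + o)
B(-199, f) - 1*(-8807) = (3 - 203/2) - 1*(-8807) = -197/2 + 8807 = 17417/2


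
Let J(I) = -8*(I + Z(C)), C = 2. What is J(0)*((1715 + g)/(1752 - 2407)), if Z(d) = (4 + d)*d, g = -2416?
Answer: -67296/655 ≈ -102.74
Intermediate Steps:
Z(d) = d*(4 + d)
J(I) = -96 - 8*I (J(I) = -8*(I + 2*(4 + 2)) = -8*(I + 2*6) = -8*(I + 12) = -8*(12 + I) = -96 - 8*I)
J(0)*((1715 + g)/(1752 - 2407)) = (-96 - 8*0)*((1715 - 2416)/(1752 - 2407)) = (-96 + 0)*(-701/(-655)) = -(-67296)*(-1)/655 = -96*701/655 = -67296/655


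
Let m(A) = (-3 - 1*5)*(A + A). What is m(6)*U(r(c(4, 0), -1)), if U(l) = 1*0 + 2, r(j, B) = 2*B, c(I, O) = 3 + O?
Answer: -192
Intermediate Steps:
m(A) = -16*A (m(A) = (-3 - 5)*(2*A) = -16*A)
U(l) = 2 (U(l) = 0 + 2 = 2)
m(6)*U(r(c(4, 0), -1)) = -16*6*2 = -96*2 = -192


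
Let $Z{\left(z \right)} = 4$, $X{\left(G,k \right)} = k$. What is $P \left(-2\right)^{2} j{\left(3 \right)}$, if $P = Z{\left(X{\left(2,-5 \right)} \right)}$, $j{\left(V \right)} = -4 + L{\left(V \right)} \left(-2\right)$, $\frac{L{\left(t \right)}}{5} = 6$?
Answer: $-1024$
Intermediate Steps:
$L{\left(t \right)} = 30$ ($L{\left(t \right)} = 5 \cdot 6 = 30$)
$j{\left(V \right)} = -64$ ($j{\left(V \right)} = -4 + 30 \left(-2\right) = -4 - 60 = -64$)
$P = 4$
$P \left(-2\right)^{2} j{\left(3 \right)} = 4 \left(-2\right)^{2} \left(-64\right) = 4 \cdot 4 \left(-64\right) = 16 \left(-64\right) = -1024$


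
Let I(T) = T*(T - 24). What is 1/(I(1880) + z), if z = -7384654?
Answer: -1/3895374 ≈ -2.5671e-7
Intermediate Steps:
I(T) = T*(-24 + T)
1/(I(1880) + z) = 1/(1880*(-24 + 1880) - 7384654) = 1/(1880*1856 - 7384654) = 1/(3489280 - 7384654) = 1/(-3895374) = -1/3895374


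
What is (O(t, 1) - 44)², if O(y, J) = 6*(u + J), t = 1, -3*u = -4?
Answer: 900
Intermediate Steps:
u = 4/3 (u = -⅓*(-4) = 4/3 ≈ 1.3333)
O(y, J) = 8 + 6*J (O(y, J) = 6*(4/3 + J) = 8 + 6*J)
(O(t, 1) - 44)² = ((8 + 6*1) - 44)² = ((8 + 6) - 44)² = (14 - 44)² = (-30)² = 900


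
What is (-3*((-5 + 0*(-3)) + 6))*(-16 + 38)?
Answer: -66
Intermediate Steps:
(-3*((-5 + 0*(-3)) + 6))*(-16 + 38) = -3*((-5 + 0) + 6)*22 = -3*(-5 + 6)*22 = -3*1*22 = -3*22 = -66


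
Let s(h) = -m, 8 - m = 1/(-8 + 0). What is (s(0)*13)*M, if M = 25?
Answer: -21125/8 ≈ -2640.6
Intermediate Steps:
m = 65/8 (m = 8 - 1/(-8 + 0) = 8 - 1/(-8) = 8 - 1*(-1/8) = 8 + 1/8 = 65/8 ≈ 8.1250)
s(h) = -65/8 (s(h) = -1*65/8 = -65/8)
(s(0)*13)*M = -65/8*13*25 = -845/8*25 = -21125/8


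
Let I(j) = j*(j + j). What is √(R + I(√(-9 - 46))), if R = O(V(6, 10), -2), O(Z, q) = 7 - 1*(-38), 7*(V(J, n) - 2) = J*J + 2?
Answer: I*√65 ≈ 8.0623*I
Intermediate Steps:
V(J, n) = 16/7 + J²/7 (V(J, n) = 2 + (J*J + 2)/7 = 2 + (J² + 2)/7 = 2 + (2 + J²)/7 = 2 + (2/7 + J²/7) = 16/7 + J²/7)
O(Z, q) = 45 (O(Z, q) = 7 + 38 = 45)
R = 45
I(j) = 2*j² (I(j) = j*(2*j) = 2*j²)
√(R + I(√(-9 - 46))) = √(45 + 2*(√(-9 - 46))²) = √(45 + 2*(√(-55))²) = √(45 + 2*(I*√55)²) = √(45 + 2*(-55)) = √(45 - 110) = √(-65) = I*√65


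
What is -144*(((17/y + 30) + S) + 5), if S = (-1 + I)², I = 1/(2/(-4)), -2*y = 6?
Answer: -5520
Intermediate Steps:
y = -3 (y = -½*6 = -3)
I = -2 (I = 1/(2*(-¼)) = 1/(-½) = -2)
S = 9 (S = (-1 - 2)² = (-3)² = 9)
-144*(((17/y + 30) + S) + 5) = -144*(((17/(-3) + 30) + 9) + 5) = -144*(((17*(-⅓) + 30) + 9) + 5) = -144*(((-17/3 + 30) + 9) + 5) = -144*((73/3 + 9) + 5) = -144*(100/3 + 5) = -144*115/3 = -5520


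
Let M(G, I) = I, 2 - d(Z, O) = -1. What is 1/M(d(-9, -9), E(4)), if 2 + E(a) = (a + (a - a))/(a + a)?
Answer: -2/3 ≈ -0.66667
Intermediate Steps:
E(a) = -3/2 (E(a) = -2 + (a + (a - a))/(a + a) = -2 + (a + 0)/((2*a)) = -2 + a*(1/(2*a)) = -2 + 1/2 = -3/2)
d(Z, O) = 3 (d(Z, O) = 2 - 1*(-1) = 2 + 1 = 3)
1/M(d(-9, -9), E(4)) = 1/(-3/2) = -2/3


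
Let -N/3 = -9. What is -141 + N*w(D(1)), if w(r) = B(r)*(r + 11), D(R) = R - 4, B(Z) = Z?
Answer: -789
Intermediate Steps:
N = 27 (N = -3*(-9) = 27)
D(R) = -4 + R
w(r) = r*(11 + r) (w(r) = r*(r + 11) = r*(11 + r))
-141 + N*w(D(1)) = -141 + 27*((-4 + 1)*(11 + (-4 + 1))) = -141 + 27*(-3*(11 - 3)) = -141 + 27*(-3*8) = -141 + 27*(-24) = -141 - 648 = -789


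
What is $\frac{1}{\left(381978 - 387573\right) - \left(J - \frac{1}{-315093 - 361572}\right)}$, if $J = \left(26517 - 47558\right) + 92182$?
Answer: $- \frac{676665}{51924565441} \approx -1.3032 \cdot 10^{-5}$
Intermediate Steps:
$J = 71141$ ($J = -21041 + 92182 = 71141$)
$\frac{1}{\left(381978 - 387573\right) - \left(J - \frac{1}{-315093 - 361572}\right)} = \frac{1}{\left(381978 - 387573\right) + \left(\frac{1}{-315093 - 361572} - 71141\right)} = \frac{1}{-5595 - \left(71141 - \frac{1}{-676665}\right)} = \frac{1}{-5595 - \frac{48138624766}{676665}} = \frac{1}{- \frac{51924565441}{676665}} = - \frac{676665}{51924565441}$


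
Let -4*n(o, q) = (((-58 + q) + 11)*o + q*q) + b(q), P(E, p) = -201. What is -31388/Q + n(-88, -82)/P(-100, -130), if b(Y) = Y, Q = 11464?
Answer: 1885909/96011 ≈ 19.643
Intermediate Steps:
n(o, q) = -q/4 - q²/4 - o*(-47 + q)/4 (n(o, q) = -((((-58 + q) + 11)*o + q*q) + q)/4 = -(((-47 + q)*o + q²) + q)/4 = -((o*(-47 + q) + q²) + q)/4 = -((q² + o*(-47 + q)) + q)/4 = -(q + q² + o*(-47 + q))/4 = -q/4 - q²/4 - o*(-47 + q)/4)
-31388/Q + n(-88, -82)/P(-100, -130) = -31388/11464 + (-¼*(-82) - ¼*(-82)² + (47/4)*(-88) - ¼*(-88)*(-82))/(-201) = -31388*1/11464 + (41/2 - ¼*6724 - 1034 - 1804)*(-1/201) = -7847/2866 + (41/2 - 1681 - 1034 - 1804)*(-1/201) = -7847/2866 - 8997/2*(-1/201) = -7847/2866 + 2999/134 = 1885909/96011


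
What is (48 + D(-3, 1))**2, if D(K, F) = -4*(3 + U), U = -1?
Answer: 1600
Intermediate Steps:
D(K, F) = -8 (D(K, F) = -4*(3 - 1) = -4*2 = -8)
(48 + D(-3, 1))**2 = (48 - 8)**2 = 40**2 = 1600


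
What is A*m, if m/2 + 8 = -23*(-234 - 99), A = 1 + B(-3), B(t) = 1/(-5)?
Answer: 61208/5 ≈ 12242.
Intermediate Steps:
B(t) = -⅕
A = ⅘ (A = 1 - ⅕ = ⅘ ≈ 0.80000)
m = 15302 (m = -16 + 2*(-23*(-234 - 99)) = -16 + 2*(-23*(-333)) = -16 + 2*7659 = -16 + 15318 = 15302)
A*m = (⅘)*15302 = 61208/5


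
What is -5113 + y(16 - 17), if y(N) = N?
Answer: -5114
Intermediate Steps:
-5113 + y(16 - 17) = -5113 + (16 - 17) = -5113 - 1 = -5114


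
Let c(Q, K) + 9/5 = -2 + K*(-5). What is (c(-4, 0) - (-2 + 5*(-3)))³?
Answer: 287496/125 ≈ 2300.0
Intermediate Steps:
c(Q, K) = -19/5 - 5*K (c(Q, K) = -9/5 + (-2 + K*(-5)) = -9/5 + (-2 - 5*K) = -19/5 - 5*K)
(c(-4, 0) - (-2 + 5*(-3)))³ = ((-19/5 - 5*0) - (-2 + 5*(-3)))³ = ((-19/5 + 0) - (-2 - 15))³ = (-19/5 - 1*(-17))³ = (-19/5 + 17)³ = (66/5)³ = 287496/125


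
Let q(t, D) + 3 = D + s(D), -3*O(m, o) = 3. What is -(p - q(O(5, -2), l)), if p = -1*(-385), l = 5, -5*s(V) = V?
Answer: -384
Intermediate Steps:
O(m, o) = -1 (O(m, o) = -⅓*3 = -1)
s(V) = -V/5
q(t, D) = -3 + 4*D/5 (q(t, D) = -3 + (D - D/5) = -3 + 4*D/5)
p = 385
-(p - q(O(5, -2), l)) = -(385 - (-3 + (⅘)*5)) = -(385 - (-3 + 4)) = -(385 - 1*1) = -(385 - 1) = -1*384 = -384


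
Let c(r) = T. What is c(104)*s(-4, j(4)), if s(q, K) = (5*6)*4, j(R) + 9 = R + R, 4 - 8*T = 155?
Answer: -2265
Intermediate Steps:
T = -151/8 (T = 1/2 - 1/8*155 = 1/2 - 155/8 = -151/8 ≈ -18.875)
c(r) = -151/8
j(R) = -9 + 2*R (j(R) = -9 + (R + R) = -9 + 2*R)
s(q, K) = 120 (s(q, K) = 30*4 = 120)
c(104)*s(-4, j(4)) = -151/8*120 = -2265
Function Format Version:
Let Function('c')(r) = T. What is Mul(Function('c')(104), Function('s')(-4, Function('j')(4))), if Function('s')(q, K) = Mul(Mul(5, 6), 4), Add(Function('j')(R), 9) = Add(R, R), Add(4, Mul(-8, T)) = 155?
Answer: -2265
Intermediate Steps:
T = Rational(-151, 8) (T = Add(Rational(1, 2), Mul(Rational(-1, 8), 155)) = Add(Rational(1, 2), Rational(-155, 8)) = Rational(-151, 8) ≈ -18.875)
Function('c')(r) = Rational(-151, 8)
Function('j')(R) = Add(-9, Mul(2, R)) (Function('j')(R) = Add(-9, Add(R, R)) = Add(-9, Mul(2, R)))
Function('s')(q, K) = 120 (Function('s')(q, K) = Mul(30, 4) = 120)
Mul(Function('c')(104), Function('s')(-4, Function('j')(4))) = Mul(Rational(-151, 8), 120) = -2265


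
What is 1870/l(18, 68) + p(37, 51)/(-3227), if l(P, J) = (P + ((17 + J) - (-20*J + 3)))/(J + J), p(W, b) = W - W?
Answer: 12716/73 ≈ 174.19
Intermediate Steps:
p(W, b) = 0
l(P, J) = (14 + P + 21*J)/(2*J) (l(P, J) = (P + ((17 + J) - (3 - 20*J)))/((2*J)) = (P + ((17 + J) + (-3 + 20*J)))*(1/(2*J)) = (P + (14 + 21*J))*(1/(2*J)) = (14 + P + 21*J)*(1/(2*J)) = (14 + P + 21*J)/(2*J))
1870/l(18, 68) + p(37, 51)/(-3227) = 1870/(((½)*(14 + 18 + 21*68)/68)) + 0/(-3227) = 1870/(((½)*(1/68)*(14 + 18 + 1428))) + 0*(-1/3227) = 1870/(((½)*(1/68)*1460)) + 0 = 1870/(365/34) + 0 = 1870*(34/365) + 0 = 12716/73 + 0 = 12716/73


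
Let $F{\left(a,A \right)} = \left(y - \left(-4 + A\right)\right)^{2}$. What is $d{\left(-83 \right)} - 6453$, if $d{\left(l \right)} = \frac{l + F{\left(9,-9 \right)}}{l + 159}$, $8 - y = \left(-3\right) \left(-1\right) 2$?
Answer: $- \frac{245143}{38} \approx -6451.1$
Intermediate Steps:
$y = 2$ ($y = 8 - \left(-3\right) \left(-1\right) 2 = 8 - 3 \cdot 2 = 8 - 6 = 2$)
$F{\left(a,A \right)} = \left(6 - A\right)^{2}$ ($F{\left(a,A \right)} = \left(2 - \left(-4 + A\right)\right)^{2} = \left(6 - A\right)^{2}$)
$d{\left(l \right)} = \frac{225 + l}{159 + l}$ ($d{\left(l \right)} = \frac{l + \left(6 - -9\right)^{2}}{l + 159} = \frac{l + \left(6 + 9\right)^{2}}{159 + l} = \frac{l + 15^{2}}{159 + l} = \frac{l + 225}{159 + l} = \frac{225 + l}{159 + l}$)
$d{\left(-83 \right)} - 6453 = \frac{225 - 83}{159 - 83} - 6453 = \frac{1}{76} \cdot 142 - 6453 = \frac{71}{38} - 6453 = - \frac{245143}{38}$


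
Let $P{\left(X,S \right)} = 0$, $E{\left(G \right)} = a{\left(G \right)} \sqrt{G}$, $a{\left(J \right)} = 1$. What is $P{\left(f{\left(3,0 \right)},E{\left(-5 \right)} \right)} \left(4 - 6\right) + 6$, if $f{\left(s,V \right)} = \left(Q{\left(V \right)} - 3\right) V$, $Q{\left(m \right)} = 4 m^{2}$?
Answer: $6$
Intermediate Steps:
$E{\left(G \right)} = \sqrt{G}$ ($E{\left(G \right)} = 1 \sqrt{G} = \sqrt{G}$)
$f{\left(s,V \right)} = V \left(-3 + 4 V^{2}\right)$ ($f{\left(s,V \right)} = \left(4 V^{2} - 3\right) V = \left(-3 + 4 V^{2}\right) V = V \left(-3 + 4 V^{2}\right)$)
$P{\left(f{\left(3,0 \right)},E{\left(-5 \right)} \right)} \left(4 - 6\right) + 6 = 0 \left(4 - 6\right) + 6 = 0 \left(-2\right) + 6 = 0 + 6 = 6$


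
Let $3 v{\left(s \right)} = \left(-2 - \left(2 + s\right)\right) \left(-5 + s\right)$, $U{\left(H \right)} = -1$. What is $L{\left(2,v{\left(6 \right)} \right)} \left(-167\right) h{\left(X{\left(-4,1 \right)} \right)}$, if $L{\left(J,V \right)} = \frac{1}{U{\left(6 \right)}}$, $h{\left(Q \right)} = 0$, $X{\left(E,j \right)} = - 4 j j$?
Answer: $0$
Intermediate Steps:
$X{\left(E,j \right)} = - 4 j^{2}$
$v{\left(s \right)} = \frac{\left(-5 + s\right) \left(-4 - s\right)}{3}$ ($v{\left(s \right)} = \frac{\left(-2 - \left(2 + s\right)\right) \left(-5 + s\right)}{3} = \frac{\left(-4 - s\right) \left(-5 + s\right)}{3} = \frac{\left(-5 + s\right) \left(-4 - s\right)}{3}$)
$L{\left(J,V \right)} = -1$ ($L{\left(J,V \right)} = \frac{1}{-1} = -1$)
$L{\left(2,v{\left(6 \right)} \right)} \left(-167\right) h{\left(X{\left(-4,1 \right)} \right)} = \left(-1\right) \left(-167\right) 0 = 167 \cdot 0 = 0$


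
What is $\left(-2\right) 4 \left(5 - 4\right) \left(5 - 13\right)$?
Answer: $64$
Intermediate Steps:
$\left(-2\right) 4 \left(5 - 4\right) \left(5 - 13\right) = - 8 \left(5 - 4\right) \left(-8\right) = \left(-8\right) 1 \left(-8\right) = \left(-8\right) \left(-8\right) = 64$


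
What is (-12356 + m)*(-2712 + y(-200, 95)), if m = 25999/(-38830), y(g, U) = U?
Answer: 1255661406543/38830 ≈ 3.2337e+7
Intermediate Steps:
m = -25999/38830 (m = 25999*(-1/38830) = -25999/38830 ≈ -0.66956)
(-12356 + m)*(-2712 + y(-200, 95)) = (-12356 - 25999/38830)*(-2712 + 95) = -479809479/38830*(-2617) = 1255661406543/38830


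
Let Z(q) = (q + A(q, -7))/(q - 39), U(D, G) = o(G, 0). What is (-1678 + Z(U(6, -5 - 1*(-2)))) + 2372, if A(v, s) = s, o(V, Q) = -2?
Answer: 28463/41 ≈ 694.22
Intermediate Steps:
U(D, G) = -2
Z(q) = (-7 + q)/(-39 + q) (Z(q) = (q - 7)/(q - 39) = (-7 + q)/(-39 + q))
(-1678 + Z(U(6, -5 - 1*(-2)))) + 2372 = (-1678 + (-7 - 2)/(-39 - 2)) + 2372 = (-1678 - 9/(-41)) + 2372 = (-1678 - 1/41*(-9)) + 2372 = (-1678 + 9/41) + 2372 = -68789/41 + 2372 = 28463/41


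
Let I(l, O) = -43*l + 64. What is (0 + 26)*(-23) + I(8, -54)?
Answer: -878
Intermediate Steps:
I(l, O) = 64 - 43*l
(0 + 26)*(-23) + I(8, -54) = (0 + 26)*(-23) + (64 - 43*8) = 26*(-23) + (64 - 344) = -598 - 280 = -878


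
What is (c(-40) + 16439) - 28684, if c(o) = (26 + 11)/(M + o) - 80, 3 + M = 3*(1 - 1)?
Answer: -530012/43 ≈ -12326.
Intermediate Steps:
M = -3 (M = -3 + 3*(1 - 1) = -3 + 3*0 = -3 + 0 = -3)
c(o) = -80 + 37/(-3 + o) (c(o) = (26 + 11)/(-3 + o) - 80 = 37/(-3 + o) - 80 = -80 + 37/(-3 + o))
(c(-40) + 16439) - 28684 = ((277 - 80*(-40))/(-3 - 40) + 16439) - 28684 = ((277 + 3200)/(-43) + 16439) - 28684 = (-1/43*3477 + 16439) - 28684 = (-3477/43 + 16439) - 28684 = 703400/43 - 28684 = -530012/43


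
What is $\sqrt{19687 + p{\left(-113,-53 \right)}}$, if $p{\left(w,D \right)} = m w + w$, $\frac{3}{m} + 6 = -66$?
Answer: $\frac{\sqrt{2819334}}{12} \approx 139.92$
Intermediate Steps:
$m = - \frac{1}{24}$ ($m = \frac{3}{-6 - 66} = \frac{3}{-72} = 3 \left(- \frac{1}{72}\right) = - \frac{1}{24} \approx -0.041667$)
$p{\left(w,D \right)} = \frac{23 w}{24}$ ($p{\left(w,D \right)} = - \frac{w}{24} + w = \frac{23 w}{24}$)
$\sqrt{19687 + p{\left(-113,-53 \right)}} = \sqrt{19687 + \frac{23}{24} \left(-113\right)} = \sqrt{19687 - \frac{2599}{24}} = \sqrt{\frac{469889}{24}} = \frac{\sqrt{2819334}}{12}$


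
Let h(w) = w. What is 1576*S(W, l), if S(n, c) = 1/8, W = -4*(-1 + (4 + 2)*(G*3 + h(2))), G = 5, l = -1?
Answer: 197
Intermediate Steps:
W = -404 (W = -4*(-1 + (4 + 2)*(5*3 + 2)) = -4*(-1 + 6*(15 + 2)) = -4*(-1 + 6*17) = -4*(-1 + 102) = -4*101 = -404)
S(n, c) = 1/8
1576*S(W, l) = 1576*(1/8) = 197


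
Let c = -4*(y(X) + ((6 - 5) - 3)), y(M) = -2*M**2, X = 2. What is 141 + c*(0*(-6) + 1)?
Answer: 181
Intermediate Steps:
c = 40 (c = -4*(-2*2**2 + ((6 - 5) - 3)) = -4*(-2*4 + (1 - 3)) = -4*(-8 - 2) = -4*(-10) = 40)
141 + c*(0*(-6) + 1) = 141 + 40*(0*(-6) + 1) = 141 + 40*(0 + 1) = 141 + 40*1 = 141 + 40 = 181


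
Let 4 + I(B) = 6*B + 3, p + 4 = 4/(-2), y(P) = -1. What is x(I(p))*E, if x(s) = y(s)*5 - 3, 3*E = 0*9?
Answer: 0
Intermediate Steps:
p = -6 (p = -4 + 4/(-2) = -4 + 4*(-½) = -4 - 2 = -6)
I(B) = -1 + 6*B (I(B) = -4 + (6*B + 3) = -4 + (3 + 6*B) = -1 + 6*B)
E = 0 (E = (0*9)/3 = (⅓)*0 = 0)
x(s) = -8 (x(s) = -1*5 - 3 = -5 - 3 = -8)
x(I(p))*E = -8*0 = 0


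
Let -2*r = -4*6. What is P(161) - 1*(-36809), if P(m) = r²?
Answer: 36953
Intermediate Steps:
r = 12 (r = -(-2)*6 = -½*(-24) = 12)
P(m) = 144 (P(m) = 12² = 144)
P(161) - 1*(-36809) = 144 - 1*(-36809) = 144 + 36809 = 36953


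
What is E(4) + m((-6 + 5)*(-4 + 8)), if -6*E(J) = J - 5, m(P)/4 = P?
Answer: -95/6 ≈ -15.833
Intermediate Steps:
m(P) = 4*P
E(J) = ⅚ - J/6 (E(J) = -(J - 5)/6 = -(-5 + J)/6 = ⅚ - J/6)
E(4) + m((-6 + 5)*(-4 + 8)) = (⅚ - ⅙*4) + 4*((-6 + 5)*(-4 + 8)) = (⅚ - ⅔) + 4*(-1*4) = ⅙ + 4*(-4) = ⅙ - 16 = -95/6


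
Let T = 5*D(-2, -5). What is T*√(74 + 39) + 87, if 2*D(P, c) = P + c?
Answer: 87 - 35*√113/2 ≈ -99.028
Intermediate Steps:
D(P, c) = P/2 + c/2 (D(P, c) = (P + c)/2 = P/2 + c/2)
T = -35/2 (T = 5*((½)*(-2) + (½)*(-5)) = 5*(-1 - 5/2) = 5*(-7/2) = -35/2 ≈ -17.500)
T*√(74 + 39) + 87 = -35*√(74 + 39)/2 + 87 = -35*√113/2 + 87 = 87 - 35*√113/2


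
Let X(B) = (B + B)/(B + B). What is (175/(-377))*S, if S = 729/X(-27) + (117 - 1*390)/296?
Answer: -37714425/111592 ≈ -337.97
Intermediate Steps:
X(B) = 1 (X(B) = (2*B)/((2*B)) = (2*B)*(1/(2*B)) = 1)
S = 215511/296 (S = 729/1 + (117 - 1*390)/296 = 729*1 + (117 - 390)*(1/296) = 729 - 273*1/296 = 729 - 273/296 = 215511/296 ≈ 728.08)
(175/(-377))*S = (175/(-377))*(215511/296) = (175*(-1/377))*(215511/296) = -175/377*215511/296 = -37714425/111592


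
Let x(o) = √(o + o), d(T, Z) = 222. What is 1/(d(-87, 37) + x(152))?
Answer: 111/24490 - √19/12245 ≈ 0.0041765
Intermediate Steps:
x(o) = √2*√o (x(o) = √(2*o) = √2*√o)
1/(d(-87, 37) + x(152)) = 1/(222 + √2*√152) = 1/(222 + √2*(2*√38)) = 1/(222 + 4*√19)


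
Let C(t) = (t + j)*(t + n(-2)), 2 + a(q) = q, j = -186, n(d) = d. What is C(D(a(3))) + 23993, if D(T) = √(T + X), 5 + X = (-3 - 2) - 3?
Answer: 24353 - 376*I*√3 ≈ 24353.0 - 651.25*I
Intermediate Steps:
X = -13 (X = -5 + ((-3 - 2) - 3) = -5 + (-5 - 3) = -5 - 8 = -13)
a(q) = -2 + q
D(T) = √(-13 + T) (D(T) = √(T - 13) = √(-13 + T))
C(t) = (-186 + t)*(-2 + t) (C(t) = (t - 186)*(t - 2) = (-186 + t)*(-2 + t))
C(D(a(3))) + 23993 = (372 + (√(-13 + (-2 + 3)))² - 188*√(-13 + (-2 + 3))) + 23993 = (372 + (√(-13 + 1))² - 188*√(-13 + 1)) + 23993 = (372 + (√(-12))² - 376*I*√3) + 23993 = (372 + (2*I*√3)² - 376*I*√3) + 23993 = (372 - 12 - 376*I*√3) + 23993 = (360 - 376*I*√3) + 23993 = 24353 - 376*I*√3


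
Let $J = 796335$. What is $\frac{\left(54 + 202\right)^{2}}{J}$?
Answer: $\frac{65536}{796335} \approx 0.082297$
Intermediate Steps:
$\frac{\left(54 + 202\right)^{2}}{J} = \frac{\left(54 + 202\right)^{2}}{796335} = 256^{2} \cdot \frac{1}{796335} = 65536 \cdot \frac{1}{796335} = \frac{65536}{796335}$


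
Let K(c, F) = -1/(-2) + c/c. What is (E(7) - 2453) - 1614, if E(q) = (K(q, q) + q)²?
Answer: -15979/4 ≈ -3994.8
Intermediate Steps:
K(c, F) = 3/2 (K(c, F) = -1*(-½) + 1 = ½ + 1 = 3/2)
E(q) = (3/2 + q)²
(E(7) - 2453) - 1614 = ((3 + 2*7)²/4 - 2453) - 1614 = ((3 + 14)²/4 - 2453) - 1614 = ((¼)*17² - 2453) - 1614 = ((¼)*289 - 2453) - 1614 = (289/4 - 2453) - 1614 = -9523/4 - 1614 = -15979/4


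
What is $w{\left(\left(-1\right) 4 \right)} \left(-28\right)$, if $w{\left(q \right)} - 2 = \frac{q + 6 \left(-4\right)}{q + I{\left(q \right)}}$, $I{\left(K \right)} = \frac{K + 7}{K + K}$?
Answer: $- \frac{1176}{5} \approx -235.2$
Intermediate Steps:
$I{\left(K \right)} = \frac{7 + K}{2 K}$
$w{\left(q \right)} = 2 + \frac{-24 + q}{q + \frac{7 + q}{2 q}}$ ($w{\left(q \right)} = 2 + \frac{q + 6 \left(-4\right)}{q + \frac{7 + q}{2 q}} = 2 + \frac{q - 24}{q + \frac{7 + q}{2 q}} = 2 + \frac{-24 + q}{q + \frac{7 + q}{2 q}}$)
$w{\left(\left(-1\right) 4 \right)} \left(-28\right) = \frac{2 \left(7 - 23 \left(\left(-1\right) 4\right) + 3 \left(\left(-1\right) 4\right)^{2}\right)}{7 - 4 + 2 \left(\left(-1\right) 4\right)^{2}} \left(-28\right) = \frac{2 \left(7 - -92 + 3 \left(-4\right)^{2}\right)}{7 - 4 + 2 \left(-4\right)^{2}} \left(-28\right) = \frac{2 \left(7 + 92 + 3 \cdot 16\right)}{7 - 4 + 2 \cdot 16} \left(-28\right) = \frac{2 \left(7 + 92 + 48\right)}{7 - 4 + 32} \left(-28\right) = 2 \cdot \frac{1}{35} \cdot 147 \left(-28\right) = \frac{42}{5} \left(-28\right) = - \frac{1176}{5}$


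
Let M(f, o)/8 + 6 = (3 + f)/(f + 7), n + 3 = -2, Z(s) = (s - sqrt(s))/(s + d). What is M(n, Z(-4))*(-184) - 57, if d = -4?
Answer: 10247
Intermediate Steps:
Z(s) = (s - sqrt(s))/(-4 + s) (Z(s) = (s - sqrt(s))/(s - 4) = (s - sqrt(s))/(-4 + s))
n = -5 (n = -3 - 2 = -5)
M(f, o) = -48 + 8*(3 + f)/(7 + f) (M(f, o) = -48 + 8*((3 + f)/(f + 7)) = -48 + 8*((3 + f)/(7 + f)) = -48 + 8*(3 + f)/(7 + f))
M(n, Z(-4))*(-184) - 57 = (8*(-39 - 5*(-5))/(7 - 5))*(-184) - 57 = (8*(-39 + 25)/2)*(-184) - 57 = (8*(1/2)*(-14))*(-184) - 57 = -56*(-184) - 57 = 10304 - 57 = 10247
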